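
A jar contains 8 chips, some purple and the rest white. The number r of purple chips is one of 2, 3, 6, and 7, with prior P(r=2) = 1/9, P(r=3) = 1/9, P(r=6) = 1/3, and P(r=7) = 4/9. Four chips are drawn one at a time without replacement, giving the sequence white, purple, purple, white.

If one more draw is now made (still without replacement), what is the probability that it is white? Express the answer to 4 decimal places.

0.4167

Under each hypothesis, the probability of the observed sequence is: P(data | r = 2) = (6/8)(2/7)(1/6)(5/5) = 1/28; P(data | r = 3) = (5/8)(3/7)(2/6)(4/5) = 1/14; P(data | r = 6) = (2/8)(6/7)(5/6)(1/5) = 1/28; P(data | r = 7) = (1/8)(7/7)(6/6)(0/5) = 0.
Multiplying each by its prior: 1/9 · 1/28 = 1/252, 1/9 · 1/14 = 1/126, 1/3 · 1/28 = 1/84, 4/9 · 0 = 0; summing to 1/42.
Dividing through by the total gives posterior P(r = 2 | data) = 1/6, P(r = 3 | data) = 1/3, P(r = 6 | data) = 1/2, P(r = 7 | data) = 0.
The predictive probability is P(white next | data) = (1)(1/6) + (3/4)(1/3) + (0)(1/2) = 5/12.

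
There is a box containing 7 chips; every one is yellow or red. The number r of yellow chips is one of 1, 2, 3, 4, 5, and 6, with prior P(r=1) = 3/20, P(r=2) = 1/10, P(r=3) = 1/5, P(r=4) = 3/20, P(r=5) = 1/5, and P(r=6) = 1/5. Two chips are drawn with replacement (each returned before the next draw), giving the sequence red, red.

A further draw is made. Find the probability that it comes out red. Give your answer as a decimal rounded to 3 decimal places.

0.675

For each hypothesis, P(data | H) works out to: P(data | r = 1) = (6/7)(6/7) = 36/49; P(data | r = 2) = (5/7)(5/7) = 25/49; P(data | r = 3) = (4/7)(4/7) = 16/49; P(data | r = 4) = (3/7)(3/7) = 9/49; P(data | r = 5) = (2/7)(2/7) = 4/49; P(data | r = 6) = (1/7)(1/7) = 1/49.
Multiplying each by its prior: 3/20 · 36/49 = 27/245, 1/10 · 25/49 = 5/98, 1/5 · 16/49 = 16/245, 3/20 · 9/49 = 27/980, 1/5 · 4/49 = 4/245, 1/5 · 1/49 = 1/245; with total 269/980.
Normalising, the posterior is P(r = 1 | data) = 0.40149, P(r = 2 | data) = 0.18587, P(r = 3 | data) = 0.23792, P(r = 4 | data) = 0.10037, P(r = 5 | data) = 0.05948, P(r = 6 | data) = 0.01487.
So P(red next | data) = Σ P(red next | H) P(H | data) = (6/7)(0.40149) + (5/7)(0.18587) + (4/7)(0.23792) + (3/7)(0.10037) + (2/7)(0.05948) + (1/7)(0.01487) = 0.67499.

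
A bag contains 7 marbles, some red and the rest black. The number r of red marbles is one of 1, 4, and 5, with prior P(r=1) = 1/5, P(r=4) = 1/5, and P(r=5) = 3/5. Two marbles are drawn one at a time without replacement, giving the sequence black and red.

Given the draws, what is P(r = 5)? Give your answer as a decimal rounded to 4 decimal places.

Under each hypothesis, the probability of the observed sequence is: P(data | r = 1) = (6/7)(1/6) = 1/7; P(data | r = 4) = (3/7)(4/6) = 2/7; P(data | r = 5) = (2/7)(5/6) = 5/21.
The prior-weighted likelihoods are 1/5 · 1/7 = 1/35, 1/5 · 2/7 = 2/35, 3/5 · 5/21 = 1/7; with total 8/35.
Hence P(r = 5 | data) = (1/7) / (8/35) = 5/8.

0.6250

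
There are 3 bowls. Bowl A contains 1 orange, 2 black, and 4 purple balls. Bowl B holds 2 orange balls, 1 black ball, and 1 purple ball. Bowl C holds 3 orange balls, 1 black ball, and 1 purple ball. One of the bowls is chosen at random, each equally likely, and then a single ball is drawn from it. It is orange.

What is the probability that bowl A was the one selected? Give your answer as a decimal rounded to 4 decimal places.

0.1149

The likelihood of this draw under each hypothesis: P(data | bowl A) = (1/7) = 1/7; P(data | bowl B) = (2/4) = 1/2; P(data | bowl C) = (3/5) = 3/5.
Multiplying each by its prior: 1/3 · 1/7 = 1/21, 1/3 · 1/2 = 1/6, 1/3 · 3/5 = 1/5; these sum to 29/70.
Hence P(bowl A | data) = (1/21) / (29/70) = 10/87.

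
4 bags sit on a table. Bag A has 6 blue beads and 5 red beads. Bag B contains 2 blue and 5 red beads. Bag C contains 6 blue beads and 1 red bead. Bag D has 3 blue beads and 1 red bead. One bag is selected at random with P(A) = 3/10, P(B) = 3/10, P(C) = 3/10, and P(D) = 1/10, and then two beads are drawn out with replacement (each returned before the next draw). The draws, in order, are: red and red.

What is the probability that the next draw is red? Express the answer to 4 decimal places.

The likelihood of the observed sequence under each hypothesis: P(data | bag A) = (5/11)(5/11) = 0.20661; P(data | bag B) = (5/7)(5/7) = 0.5102; P(data | bag C) = (1/7)(1/7) = 0.020408; P(data | bag D) = (1/4)(1/4) = 0.0625.
Multiplying each by its prior: 3/10 · 0.20661 = 0.061983, 3/10 · 0.5102 = 0.15306, 3/10 · 0.020408 = 0.0061224, 1/10 · 0.0625 = 0.00625; with total 0.22742.
The posterior is then P(bag A | data) = 0.27255, P(bag B | data) = 0.67304, P(bag C | data) = 0.026922, P(bag D | data) = 0.027483.
The predictive probability is P(red next | data) = (5/11)(0.27255) + (5/7)(0.67304) + (1/7)(0.026922) + (1/4)(0.027483) = 0.61535.

0.6153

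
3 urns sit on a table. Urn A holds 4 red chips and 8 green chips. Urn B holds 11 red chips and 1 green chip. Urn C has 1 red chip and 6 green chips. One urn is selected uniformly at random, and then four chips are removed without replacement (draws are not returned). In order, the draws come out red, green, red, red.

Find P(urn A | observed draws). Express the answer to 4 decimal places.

0.1624

For each hypothesis, P(data | H) works out to: P(data | urn A) = (4/12)(8/11)(3/10)(2/9) = 0.016162; P(data | urn B) = (11/12)(1/11)(10/10)(9/9) = 0.083333; P(data | urn C) = (1/7)(6/6)(0/5) = 0.
Weighting by the prior gives 1/3 · 0.016162 = 0.0053872, 1/3 · 0.083333 = 0.027778, 1/3 · 0 = 0; these sum to 0.033165.
By Bayes' rule, P(urn A | data) = (0.0053872) / (0.033165) = 0.16244.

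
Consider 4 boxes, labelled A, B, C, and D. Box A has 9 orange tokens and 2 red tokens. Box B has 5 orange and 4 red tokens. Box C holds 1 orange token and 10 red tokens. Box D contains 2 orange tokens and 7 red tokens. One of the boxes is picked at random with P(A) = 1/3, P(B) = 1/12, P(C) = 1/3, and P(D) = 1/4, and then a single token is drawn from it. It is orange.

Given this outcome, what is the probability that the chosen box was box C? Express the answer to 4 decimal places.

0.0748

Under each hypothesis, the probability of this draw is: P(data | box A) = (9/11) = 0.81818; P(data | box B) = (5/9) = 0.55556; P(data | box C) = (1/11) = 0.090909; P(data | box D) = (2/9) = 0.22222.
The prior-weighted likelihoods are 1/3 · 0.81818 = 0.27273, 1/12 · 0.55556 = 0.046296, 1/3 · 0.090909 = 0.030303, 1/4 · 0.22222 = 0.055556; summing to 0.40488.
Therefore the posterior P(box C | data) = (0.030303) / (0.40488) = 0.074844.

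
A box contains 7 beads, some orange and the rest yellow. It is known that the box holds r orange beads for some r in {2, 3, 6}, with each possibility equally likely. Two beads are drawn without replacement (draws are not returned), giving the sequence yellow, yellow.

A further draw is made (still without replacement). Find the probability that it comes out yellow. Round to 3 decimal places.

0.525

Under each hypothesis, the probability of the observed sequence is: P(data | r = 2) = (5/7)(4/6) = 10/21; P(data | r = 3) = (4/7)(3/6) = 2/7; P(data | r = 6) = (1/7)(0/6) = 0.
The prior-weighted likelihoods are 1/3 · 10/21 = 10/63, 1/3 · 2/7 = 2/21, 1/3 · 0 = 0; summing to 16/63.
Normalising, the posterior is P(r = 2 | data) = 5/8, P(r = 3 | data) = 3/8, P(r = 6 | data) = 0.
Averaging over the posterior, P(yellow next | data) = (3/5)(5/8) + (2/5)(3/8) = 21/40.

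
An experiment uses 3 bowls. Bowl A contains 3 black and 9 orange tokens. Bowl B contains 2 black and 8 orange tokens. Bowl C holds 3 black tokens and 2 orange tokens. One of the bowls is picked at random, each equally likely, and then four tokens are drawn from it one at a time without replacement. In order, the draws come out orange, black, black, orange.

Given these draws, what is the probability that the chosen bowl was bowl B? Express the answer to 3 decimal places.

Compute the likelihood of the observed sequence for each case: P(data | bowl A) = (9/12)(3/11)(2/10)(8/9) = 0.036364; P(data | bowl B) = (8/10)(2/9)(1/8)(7/7) = 0.022222; P(data | bowl C) = (2/5)(3/4)(2/3)(1/2) = 0.1.
The prior-weighted likelihoods are 1/3 · 0.036364 = 0.012121, 1/3 · 0.022222 = 0.0074074, 1/3 · 0.1 = 0.033333; these sum to 0.052862.
Hence P(bowl B | data) = (0.0074074) / (0.052862) = 0.14013.

0.140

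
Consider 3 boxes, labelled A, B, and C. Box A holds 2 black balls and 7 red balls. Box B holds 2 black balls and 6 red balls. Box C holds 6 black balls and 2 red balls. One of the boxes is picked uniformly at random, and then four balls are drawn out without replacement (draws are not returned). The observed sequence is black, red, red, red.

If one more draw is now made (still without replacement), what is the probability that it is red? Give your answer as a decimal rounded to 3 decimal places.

0.775

Under each hypothesis, the probability of the observed sequence is: P(data | box A) = (2/9)(7/8)(6/7)(5/6) = 5/36; P(data | box B) = (2/8)(6/7)(5/6)(4/5) = 1/7; P(data | box C) = (6/8)(2/7)(1/6)(0/5) = 0.
The prior-weighted likelihoods are 1/3 · 5/36 = 5/108, 1/3 · 1/7 = 1/21, 1/3 · 0 = 0; these sum to 71/756.
Normalising, the posterior is P(box A | data) = 35/71, P(box B | data) = 36/71, P(box C | data) = 0.
So P(red next | data) = Σ P(red next | H) P(H | data) = (4/5)(35/71) + (3/4)(36/71) = 55/71.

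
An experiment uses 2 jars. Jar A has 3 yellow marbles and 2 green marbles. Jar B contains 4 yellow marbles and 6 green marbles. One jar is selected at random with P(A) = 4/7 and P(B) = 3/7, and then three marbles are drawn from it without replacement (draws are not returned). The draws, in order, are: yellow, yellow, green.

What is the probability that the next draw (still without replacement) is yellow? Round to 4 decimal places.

Under each hypothesis, the probability of the observed sequence is: P(data | jar A) = (3/5)(2/4)(2/3) = 1/5; P(data | jar B) = (4/10)(3/9)(6/8) = 1/10.
Multiplying each by its prior: 4/7 · 1/5 = 4/35, 3/7 · 1/10 = 3/70; these sum to 11/70.
The posterior is then P(jar A | data) = 8/11, P(jar B | data) = 3/11.
So P(yellow next | data) = Σ P(yellow next | H) P(H | data) = (1/2)(8/11) + (2/7)(3/11) = 34/77.

0.4416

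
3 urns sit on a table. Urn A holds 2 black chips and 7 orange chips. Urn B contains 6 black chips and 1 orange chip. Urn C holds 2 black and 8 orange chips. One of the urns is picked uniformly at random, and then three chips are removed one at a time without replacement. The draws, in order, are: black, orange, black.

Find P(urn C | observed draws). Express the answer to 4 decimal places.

For each hypothesis, P(data | H) works out to: P(data | urn A) = (2/9)(7/8)(1/7) = 1/36; P(data | urn B) = (6/7)(1/6)(5/5) = 1/7; P(data | urn C) = (2/10)(8/9)(1/8) = 1/45.
Multiplying each by its prior: 1/3 · 1/36 = 1/108, 1/3 · 1/7 = 1/21, 1/3 · 1/45 = 1/135; these sum to 9/140.
So P(urn C | data) = (1/135) / (9/140) = 28/243.

0.1152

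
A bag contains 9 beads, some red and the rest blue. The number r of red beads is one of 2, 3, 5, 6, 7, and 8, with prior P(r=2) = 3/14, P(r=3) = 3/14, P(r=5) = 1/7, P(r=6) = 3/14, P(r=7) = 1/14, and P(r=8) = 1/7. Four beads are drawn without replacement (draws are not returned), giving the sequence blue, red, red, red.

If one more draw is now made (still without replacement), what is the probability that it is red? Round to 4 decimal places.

Under each hypothesis, the probability of the observed sequence is: P(data | r = 2) = (7/9)(2/8)(1/7)(0/6) = 0; P(data | r = 3) = (6/9)(3/8)(2/7)(1/6) = 0.011905; P(data | r = 5) = (4/9)(5/8)(4/7)(3/6) = 0.079365; P(data | r = 6) = (3/9)(6/8)(5/7)(4/6) = 0.11905; P(data | r = 7) = (2/9)(7/8)(6/7)(5/6) = 0.13889; P(data | r = 8) = (1/9)(8/8)(7/7)(6/6) = 0.11111.
Weighting by the prior gives 3/14 · 0 = 0, 3/14 · 0.011905 = 0.002551, 1/7 · 0.079365 = 0.011338, 3/14 · 0.11905 = 0.02551, 1/14 · 0.13889 = 0.0099206, 1/7 · 0.11111 = 0.015873; summing to 0.065193.
Dividing through by the total gives posterior P(r = 2 | data) = 0, P(r = 3 | data) = 0.03913, P(r = 5 | data) = 0.17391, P(r = 6 | data) = 0.3913, P(r = 7 | data) = 0.15217, P(r = 8 | data) = 0.24348.
Averaging over the posterior, P(red next | data) = (0)(0.03913) + (2/5)(0.17391) + (3/5)(0.3913) + (4/5)(0.15217) + (1)(0.24348) = 0.66957.

0.6696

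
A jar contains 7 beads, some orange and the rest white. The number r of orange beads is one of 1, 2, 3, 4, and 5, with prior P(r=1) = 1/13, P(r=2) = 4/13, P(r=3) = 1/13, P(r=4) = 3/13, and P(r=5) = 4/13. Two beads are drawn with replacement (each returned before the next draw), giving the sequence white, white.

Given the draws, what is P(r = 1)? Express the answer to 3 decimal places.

0.185

Under each hypothesis, the probability of the observed sequence is: P(data | r = 1) = (6/7)(6/7) = 36/49; P(data | r = 2) = (5/7)(5/7) = 25/49; P(data | r = 3) = (4/7)(4/7) = 16/49; P(data | r = 4) = (3/7)(3/7) = 9/49; P(data | r = 5) = (2/7)(2/7) = 4/49.
Multiplying each by its prior: 1/13 · 36/49 = 36/637, 4/13 · 25/49 = 100/637, 1/13 · 16/49 = 16/637, 3/13 · 9/49 = 27/637, 4/13 · 4/49 = 16/637; these sum to 15/49.
Hence P(r = 1 | data) = (36/637) / (15/49) = 12/65.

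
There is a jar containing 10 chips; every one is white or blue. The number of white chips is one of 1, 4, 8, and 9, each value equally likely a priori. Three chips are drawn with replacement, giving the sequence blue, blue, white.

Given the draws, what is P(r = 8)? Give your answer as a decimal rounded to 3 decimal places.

0.120

The likelihood of the observed sequence under each hypothesis: P(data | r = 1) = (9/10)(9/10)(1/10) = 0.081; P(data | r = 4) = (6/10)(6/10)(4/10) = 0.144; P(data | r = 8) = (2/10)(2/10)(8/10) = 0.032; P(data | r = 9) = (1/10)(1/10)(9/10) = 0.009.
Multiplying each by its prior: 1/4 · 0.081 = 0.02025, 1/4 · 0.144 = 0.036, 1/4 · 0.032 = 0.008, 1/4 · 0.009 = 0.00225; these sum to 0.0665.
Hence P(r = 8 | data) = (0.008) / (0.0665) = 0.1203.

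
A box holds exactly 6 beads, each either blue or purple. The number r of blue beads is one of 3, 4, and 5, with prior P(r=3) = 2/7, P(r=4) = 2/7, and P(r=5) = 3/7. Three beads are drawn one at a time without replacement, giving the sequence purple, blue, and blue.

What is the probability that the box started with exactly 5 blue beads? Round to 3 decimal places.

0.417

Compute the likelihood of the observed sequence for each case: P(data | r = 3) = (3/6)(3/5)(2/4) = 3/20; P(data | r = 4) = (2/6)(4/5)(3/4) = 1/5; P(data | r = 5) = (1/6)(5/5)(4/4) = 1/6.
Multiplying each by its prior: 2/7 · 3/20 = 3/70, 2/7 · 1/5 = 2/35, 3/7 · 1/6 = 1/14; summing to 6/35.
Therefore the posterior P(r = 5 | data) = (1/14) / (6/35) = 5/12.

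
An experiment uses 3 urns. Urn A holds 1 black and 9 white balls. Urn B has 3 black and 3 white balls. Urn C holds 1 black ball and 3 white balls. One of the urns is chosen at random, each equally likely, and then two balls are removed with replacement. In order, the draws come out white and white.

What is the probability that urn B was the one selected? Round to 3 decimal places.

0.154

For each hypothesis, P(data | H) works out to: P(data | urn A) = (9/10)(9/10) = 0.81; P(data | urn B) = (3/6)(3/6) = 0.25; P(data | urn C) = (3/4)(3/4) = 0.5625.
Multiplying each by its prior: 1/3 · 0.81 = 0.27, 1/3 · 0.25 = 0.083333, 1/3 · 0.5625 = 0.1875; with total 0.54083.
Hence P(urn B | data) = (0.083333) / (0.54083) = 0.15408.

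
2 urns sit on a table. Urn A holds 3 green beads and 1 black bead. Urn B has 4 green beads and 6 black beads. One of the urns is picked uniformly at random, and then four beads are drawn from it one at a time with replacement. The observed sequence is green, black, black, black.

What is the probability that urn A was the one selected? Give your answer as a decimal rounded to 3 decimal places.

Under each hypothesis, the probability of the observed sequence is: P(data | urn A) = (3/4)(1/4)(1/4)(1/4) = 0.011719; P(data | urn B) = (4/10)(6/10)(6/10)(6/10) = 0.0864.
Multiplying each by its prior: 1/2 · 0.011719 = 0.0058594, 1/2 · 0.0864 = 0.0432; with total 0.049059.
By Bayes' rule, P(urn A | data) = (0.0058594) / (0.049059) = 0.11943.

0.119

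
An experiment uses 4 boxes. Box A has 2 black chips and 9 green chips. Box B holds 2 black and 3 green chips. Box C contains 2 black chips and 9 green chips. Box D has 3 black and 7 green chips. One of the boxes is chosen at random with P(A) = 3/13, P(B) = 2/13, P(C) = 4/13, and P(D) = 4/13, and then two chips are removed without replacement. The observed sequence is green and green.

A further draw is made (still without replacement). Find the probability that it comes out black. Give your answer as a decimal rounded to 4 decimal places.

The likelihood of the observed sequence under each hypothesis: P(data | box A) = (9/11)(8/10) = 0.65455; P(data | box B) = (3/5)(2/4) = 0.3; P(data | box C) = (9/11)(8/10) = 0.65455; P(data | box D) = (7/10)(6/9) = 0.46667.
Weighting by the prior gives 3/13 · 0.65455 = 0.15105, 2/13 · 0.3 = 0.046154, 4/13 · 0.65455 = 0.2014, 4/13 · 0.46667 = 0.14359; summing to 0.54219.
Dividing through by the total gives posterior P(box A | data) = 0.27859, P(box B | data) = 0.085125, P(box C | data) = 0.37145, P(box D | data) = 0.26483.
Averaging over the posterior, P(black next | data) = (2/9)(0.27859) + (2/3)(0.085125) + (2/9)(0.37145) + (3/8)(0.26483) = 0.30052.

0.3005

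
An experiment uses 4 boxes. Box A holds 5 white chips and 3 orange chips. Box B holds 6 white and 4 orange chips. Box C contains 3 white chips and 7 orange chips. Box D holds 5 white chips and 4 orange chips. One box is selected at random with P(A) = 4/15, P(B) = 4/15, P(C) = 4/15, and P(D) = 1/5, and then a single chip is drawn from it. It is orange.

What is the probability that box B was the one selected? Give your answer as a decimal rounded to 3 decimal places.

0.221

For each hypothesis, P(data | H) works out to: P(data | box A) = (3/8) = 3/8; P(data | box B) = (4/10) = 2/5; P(data | box C) = (7/10) = 7/10; P(data | box D) = (4/9) = 4/9.
The prior-weighted likelihoods are 4/15 · 3/8 = 1/10, 4/15 · 2/5 = 8/75, 4/15 · 7/10 = 14/75, 1/5 · 4/9 = 4/45; summing to 217/450.
So P(box B | data) = (8/75) / (217/450) = 48/217.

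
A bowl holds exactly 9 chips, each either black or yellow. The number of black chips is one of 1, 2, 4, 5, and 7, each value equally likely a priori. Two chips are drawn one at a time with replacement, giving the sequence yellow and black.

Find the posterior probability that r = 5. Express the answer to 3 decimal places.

Compute the likelihood of the observed sequence for each case: P(data | r = 1) = (8/9)(1/9) = 8/81; P(data | r = 2) = (7/9)(2/9) = 14/81; P(data | r = 4) = (5/9)(4/9) = 20/81; P(data | r = 5) = (4/9)(5/9) = 20/81; P(data | r = 7) = (2/9)(7/9) = 14/81.
Multiplying each by its prior: 1/5 · 8/81 = 8/405, 1/5 · 14/81 = 14/405, 1/5 · 20/81 = 4/81, 1/5 · 20/81 = 4/81, 1/5 · 14/81 = 14/405; these sum to 76/405.
Hence P(r = 5 | data) = (4/81) / (76/405) = 5/19.

0.263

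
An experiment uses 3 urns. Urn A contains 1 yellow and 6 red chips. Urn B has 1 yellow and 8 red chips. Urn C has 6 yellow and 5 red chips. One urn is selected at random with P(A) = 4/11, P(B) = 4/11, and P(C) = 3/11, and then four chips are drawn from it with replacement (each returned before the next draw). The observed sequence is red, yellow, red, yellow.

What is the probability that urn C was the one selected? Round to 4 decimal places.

0.6507

For each hypothesis, P(data | H) works out to: P(data | urn A) = (6/7)(1/7)(6/7)(1/7) = 0.014994; P(data | urn B) = (8/9)(1/9)(8/9)(1/9) = 0.0097546; P(data | urn C) = (5/11)(6/11)(5/11)(6/11) = 0.061471.
Weighting by the prior gives 4/11 · 0.014994 = 0.0054523, 4/11 · 0.0097546 = 0.0035471, 3/11 · 0.061471 = 0.016765; these sum to 0.025764.
So P(urn C | data) = (0.016765) / (0.025764) = 0.6507.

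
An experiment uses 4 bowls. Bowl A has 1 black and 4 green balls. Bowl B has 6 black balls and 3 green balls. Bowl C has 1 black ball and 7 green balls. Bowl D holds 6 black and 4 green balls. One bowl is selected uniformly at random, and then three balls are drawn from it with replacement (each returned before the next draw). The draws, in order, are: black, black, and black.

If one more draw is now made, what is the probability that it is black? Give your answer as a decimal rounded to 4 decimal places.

For each hypothesis, P(data | H) works out to: P(data | bowl A) = (1/5)(1/5)(1/5) = 0.008; P(data | bowl B) = (6/9)(6/9)(6/9) = 0.2963; P(data | bowl C) = (1/8)(1/8)(1/8) = 0.0019531; P(data | bowl D) = (6/10)(6/10)(6/10) = 0.216.
Multiplying each by its prior: 1/4 · 0.008 = 0.002, 1/4 · 0.2963 = 0.074074, 1/4 · 0.0019531 = 0.00048828, 1/4 · 0.216 = 0.054; summing to 0.13056.
The posterior is then P(bowl A | data) = 0.015318, P(bowl B | data) = 0.56735, P(bowl C | data) = 0.0037398, P(bowl D | data) = 0.4136.
So P(black next | data) = Σ P(black next | H) P(H | data) = (1/5)(0.015318) + (2/3)(0.56735) + (1/8)(0.0037398) + (3/5)(0.4136) = 0.62992.

0.6299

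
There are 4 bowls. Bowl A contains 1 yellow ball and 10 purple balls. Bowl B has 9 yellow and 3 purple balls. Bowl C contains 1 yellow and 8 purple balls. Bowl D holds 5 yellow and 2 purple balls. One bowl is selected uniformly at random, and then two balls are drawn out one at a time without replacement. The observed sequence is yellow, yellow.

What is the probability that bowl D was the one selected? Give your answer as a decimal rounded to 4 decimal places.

Compute the likelihood of the observed sequence for each case: P(data | bowl A) = (1/11)(0/10) = 0; P(data | bowl B) = (9/12)(8/11) = 6/11; P(data | bowl C) = (1/9)(0/8) = 0; P(data | bowl D) = (5/7)(4/6) = 10/21.
Weighting by the prior gives 1/4 · 0 = 0, 1/4 · 6/11 = 3/22, 1/4 · 0 = 0, 1/4 · 10/21 = 5/42; summing to 59/231.
By Bayes' rule, P(bowl D | data) = (5/42) / (59/231) = 55/118.

0.4661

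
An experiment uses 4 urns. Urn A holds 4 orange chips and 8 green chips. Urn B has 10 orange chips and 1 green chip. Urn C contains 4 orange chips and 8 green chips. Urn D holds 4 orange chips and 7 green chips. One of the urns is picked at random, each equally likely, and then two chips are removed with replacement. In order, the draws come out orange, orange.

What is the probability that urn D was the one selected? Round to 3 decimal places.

For each hypothesis, P(data | H) works out to: P(data | urn A) = (4/12)(4/12) = 0.11111; P(data | urn B) = (10/11)(10/11) = 0.82645; P(data | urn C) = (4/12)(4/12) = 0.11111; P(data | urn D) = (4/11)(4/11) = 0.13223.
Weighting by the prior gives 1/4 · 0.11111 = 0.027778, 1/4 · 0.82645 = 0.20661, 1/4 · 0.11111 = 0.027778, 1/4 · 0.13223 = 0.033058; these sum to 0.29522.
Hence P(urn D | data) = (0.033058) / (0.29522) = 0.11198.

0.112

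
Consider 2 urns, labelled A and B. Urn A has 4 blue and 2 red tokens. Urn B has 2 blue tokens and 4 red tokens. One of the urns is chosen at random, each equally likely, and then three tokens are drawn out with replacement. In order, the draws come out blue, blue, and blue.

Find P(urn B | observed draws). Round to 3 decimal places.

0.111

For each hypothesis, P(data | H) works out to: P(data | urn A) = (4/6)(4/6)(4/6) = 8/27; P(data | urn B) = (2/6)(2/6)(2/6) = 1/27.
Multiplying each by its prior: 1/2 · 8/27 = 4/27, 1/2 · 1/27 = 1/54; with total 1/6.
So P(urn B | data) = (1/54) / (1/6) = 1/9.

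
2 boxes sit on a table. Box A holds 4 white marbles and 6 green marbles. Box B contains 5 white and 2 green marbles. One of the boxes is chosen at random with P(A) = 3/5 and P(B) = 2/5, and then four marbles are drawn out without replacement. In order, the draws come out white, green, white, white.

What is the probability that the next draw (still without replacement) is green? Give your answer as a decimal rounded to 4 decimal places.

0.4487

The likelihood of the observed sequence under each hypothesis: P(data | box A) = (4/10)(6/9)(3/8)(2/7) = 1/35; P(data | box B) = (5/7)(2/6)(4/5)(3/4) = 1/7.
Multiplying each by its prior: 3/5 · 1/35 = 3/175, 2/5 · 1/7 = 2/35; summing to 13/175.
Normalising, the posterior is P(box A | data) = 3/13, P(box B | data) = 10/13.
Averaging over the posterior, P(green next | data) = (5/6)(3/13) + (1/3)(10/13) = 35/78.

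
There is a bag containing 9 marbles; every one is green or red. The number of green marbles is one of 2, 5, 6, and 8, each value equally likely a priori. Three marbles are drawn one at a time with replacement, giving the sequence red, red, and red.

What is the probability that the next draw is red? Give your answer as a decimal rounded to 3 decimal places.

0.700

Under each hypothesis, the probability of the observed sequence is: P(data | r = 2) = (7/9)(7/9)(7/9) = 0.47051; P(data | r = 5) = (4/9)(4/9)(4/9) = 0.087791; P(data | r = 6) = (3/9)(3/9)(3/9) = 0.037037; P(data | r = 8) = (1/9)(1/9)(1/9) = 0.0013717.
The prior-weighted likelihoods are 1/4 · 0.47051 = 0.11763, 1/4 · 0.087791 = 0.021948, 1/4 · 0.037037 = 0.0092593, 1/4 · 0.0013717 = 0.00034294; summing to 0.14918.
The posterior is then P(r = 2 | data) = 0.78851, P(r = 5 | data) = 0.14713, P(r = 6 | data) = 0.062069, P(r = 8 | data) = 0.0022989.
So P(red next | data) = Σ P(red next | H) P(H | data) = (7/9)(0.78851) + (4/9)(0.14713) + (1/3)(0.062069) + (1/9)(0.0022989) = 0.69962.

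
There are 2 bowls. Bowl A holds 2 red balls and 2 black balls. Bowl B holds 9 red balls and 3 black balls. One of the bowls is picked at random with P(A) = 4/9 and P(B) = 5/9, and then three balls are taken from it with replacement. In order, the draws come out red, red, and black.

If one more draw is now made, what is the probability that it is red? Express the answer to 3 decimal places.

Under each hypothesis, the probability of the observed sequence is: P(data | bowl A) = (2/4)(2/4)(2/4) = 1/8; P(data | bowl B) = (9/12)(9/12)(3/12) = 9/64.
Multiplying each by its prior: 4/9 · 1/8 = 1/18, 5/9 · 9/64 = 5/64; summing to 77/576.
Dividing through by the total gives posterior P(bowl A | data) = 32/77, P(bowl B | data) = 45/77.
Averaging over the posterior, P(red next | data) = (1/2)(32/77) + (3/4)(45/77) = 199/308.

0.646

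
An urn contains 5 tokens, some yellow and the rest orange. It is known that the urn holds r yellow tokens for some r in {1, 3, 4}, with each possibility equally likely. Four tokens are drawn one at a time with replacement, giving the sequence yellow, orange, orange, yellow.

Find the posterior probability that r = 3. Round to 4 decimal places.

0.5294

For each hypothesis, P(data | H) works out to: P(data | r = 1) = (1/5)(4/5)(4/5)(1/5) = 0.0256; P(data | r = 3) = (3/5)(2/5)(2/5)(3/5) = 0.0576; P(data | r = 4) = (4/5)(1/5)(1/5)(4/5) = 0.0256.
Multiplying each by its prior: 1/3 · 0.0256 = 0.0085333, 1/3 · 0.0576 = 0.0192, 1/3 · 0.0256 = 0.0085333; with total 0.036267.
Therefore the posterior P(r = 3 | data) = (0.0192) / (0.036267) = 0.52941.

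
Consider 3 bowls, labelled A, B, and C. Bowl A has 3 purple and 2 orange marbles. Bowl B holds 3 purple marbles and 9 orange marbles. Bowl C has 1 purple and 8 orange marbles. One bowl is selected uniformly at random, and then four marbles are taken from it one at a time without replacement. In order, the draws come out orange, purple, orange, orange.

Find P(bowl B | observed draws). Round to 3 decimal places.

0.534

For each hypothesis, P(data | H) works out to: P(data | bowl A) = (2/5)(3/4)(1/3)(0/2) = 0; P(data | bowl B) = (9/12)(3/11)(8/10)(7/9) = 0.12727; P(data | bowl C) = (8/9)(1/8)(7/7)(6/6) = 0.11111.
Multiplying each by its prior: 1/3 · 0 = 0, 1/3 · 0.12727 = 0.042424, 1/3 · 0.11111 = 0.037037; with total 0.079461.
Therefore the posterior P(bowl B | data) = (0.042424) / (0.079461) = 0.5339.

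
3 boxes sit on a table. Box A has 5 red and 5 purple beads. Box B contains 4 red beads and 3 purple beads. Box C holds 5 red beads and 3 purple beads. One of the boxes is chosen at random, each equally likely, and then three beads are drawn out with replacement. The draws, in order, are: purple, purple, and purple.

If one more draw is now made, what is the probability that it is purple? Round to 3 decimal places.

Under each hypothesis, the probability of the observed sequence is: P(data | box A) = (5/10)(5/10)(5/10) = 0.125; P(data | box B) = (3/7)(3/7)(3/7) = 0.078717; P(data | box C) = (3/8)(3/8)(3/8) = 0.052734.
Weighting by the prior gives 1/3 · 0.125 = 0.041667, 1/3 · 0.078717 = 0.026239, 1/3 · 0.052734 = 0.017578; with total 0.085484.
Dividing through by the total gives posterior P(box A | data) = 0.48742, P(box B | data) = 0.30695, P(box C | data) = 0.20563.
So P(purple next | data) = Σ P(purple next | H) P(H | data) = (1/2)(0.48742) + (3/7)(0.30695) + (3/8)(0.20563) = 0.45237.

0.452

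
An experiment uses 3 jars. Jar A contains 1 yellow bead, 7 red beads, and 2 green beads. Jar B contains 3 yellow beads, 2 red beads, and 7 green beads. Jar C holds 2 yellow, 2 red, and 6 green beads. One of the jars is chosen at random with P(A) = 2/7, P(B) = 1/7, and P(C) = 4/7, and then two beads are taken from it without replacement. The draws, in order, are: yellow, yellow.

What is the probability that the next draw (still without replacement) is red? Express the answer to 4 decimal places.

The likelihood of the observed sequence under each hypothesis: P(data | jar A) = (1/10)(0/9) = 0; P(data | jar B) = (3/12)(2/11) = 1/22; P(data | jar C) = (2/10)(1/9) = 1/45.
Weighting by the prior gives 2/7 · 0 = 0, 1/7 · 1/22 = 1/154, 4/7 · 1/45 = 4/315; summing to 19/990.
Normalising, the posterior is P(jar A | data) = 0, P(jar B | data) = 45/133, P(jar C | data) = 88/133.
The predictive probability is P(red next | data) = (1/5)(45/133) + (1/4)(88/133) = 31/133.

0.2331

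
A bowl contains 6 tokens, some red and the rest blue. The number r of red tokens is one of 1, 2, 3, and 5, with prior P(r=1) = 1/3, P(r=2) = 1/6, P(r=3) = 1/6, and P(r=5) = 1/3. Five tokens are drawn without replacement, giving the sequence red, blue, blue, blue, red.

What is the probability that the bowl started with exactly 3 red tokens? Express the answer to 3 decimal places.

0.429

For each hypothesis, P(data | H) works out to: P(data | r = 1) = (1/6)(5/5)(4/4)(3/3)(0/2) = 0; P(data | r = 2) = (2/6)(4/5)(3/4)(2/3)(1/2) = 1/15; P(data | r = 3) = (3/6)(3/5)(2/4)(1/3)(2/2) = 1/20; P(data | r = 5) = (5/6)(1/5)(0/4) = 0.
Weighting by the prior gives 1/3 · 0 = 0, 1/6 · 1/15 = 1/90, 1/6 · 1/20 = 1/120, 1/3 · 0 = 0; with total 7/360.
Hence P(r = 3 | data) = (1/120) / (7/360) = 3/7.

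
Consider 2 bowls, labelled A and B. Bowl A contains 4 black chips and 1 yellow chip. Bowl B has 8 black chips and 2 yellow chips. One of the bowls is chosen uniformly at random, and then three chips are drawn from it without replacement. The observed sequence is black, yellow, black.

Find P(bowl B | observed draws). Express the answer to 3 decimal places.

The likelihood of the observed sequence under each hypothesis: P(data | bowl A) = (4/5)(1/4)(3/3) = 1/5; P(data | bowl B) = (8/10)(2/9)(7/8) = 7/45.
Multiplying each by its prior: 1/2 · 1/5 = 1/10, 1/2 · 7/45 = 7/90; these sum to 8/45.
So P(bowl B | data) = (7/90) / (8/45) = 7/16.

0.438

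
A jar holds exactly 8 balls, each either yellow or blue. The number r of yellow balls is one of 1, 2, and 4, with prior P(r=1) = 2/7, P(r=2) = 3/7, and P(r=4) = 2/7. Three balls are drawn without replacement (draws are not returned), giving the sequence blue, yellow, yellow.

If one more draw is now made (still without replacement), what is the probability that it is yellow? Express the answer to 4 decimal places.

0.2909

The likelihood of the observed sequence under each hypothesis: P(data | r = 1) = (7/8)(1/7)(0/6) = 0; P(data | r = 2) = (6/8)(2/7)(1/6) = 1/28; P(data | r = 4) = (4/8)(4/7)(3/6) = 1/7.
Multiplying each by its prior: 2/7 · 0 = 0, 3/7 · 1/28 = 3/196, 2/7 · 1/7 = 2/49; with total 11/196.
Normalising, the posterior is P(r = 1 | data) = 0, P(r = 2 | data) = 3/11, P(r = 4 | data) = 8/11.
The predictive probability is P(yellow next | data) = (0)(3/11) + (2/5)(8/11) = 16/55.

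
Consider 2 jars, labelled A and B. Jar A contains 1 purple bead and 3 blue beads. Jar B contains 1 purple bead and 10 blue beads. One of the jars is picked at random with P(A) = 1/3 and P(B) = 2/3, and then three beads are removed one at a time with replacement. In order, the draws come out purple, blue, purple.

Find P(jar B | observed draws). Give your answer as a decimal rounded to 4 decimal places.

Under each hypothesis, the probability of the observed sequence is: P(data | jar A) = (1/4)(3/4)(1/4) = 0.046875; P(data | jar B) = (1/11)(10/11)(1/11) = 0.0075131.
The prior-weighted likelihoods are 1/3 · 0.046875 = 0.015625, 2/3 · 0.0075131 = 0.0050088; these sum to 0.020634.
Therefore the posterior P(jar B | data) = (0.0050088) / (0.020634) = 0.24275.

0.2427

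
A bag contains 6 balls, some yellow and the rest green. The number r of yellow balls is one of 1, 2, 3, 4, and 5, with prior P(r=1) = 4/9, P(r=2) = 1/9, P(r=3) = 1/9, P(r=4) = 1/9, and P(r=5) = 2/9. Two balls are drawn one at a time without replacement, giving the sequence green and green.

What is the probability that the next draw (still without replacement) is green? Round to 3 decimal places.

The likelihood of the observed sequence under each hypothesis: P(data | r = 1) = (5/6)(4/5) = 2/3; P(data | r = 2) = (4/6)(3/5) = 2/5; P(data | r = 3) = (3/6)(2/5) = 1/5; P(data | r = 4) = (2/6)(1/5) = 1/15; P(data | r = 5) = (1/6)(0/5) = 0.
Weighting by the prior gives 4/9 · 2/3 = 8/27, 1/9 · 2/5 = 2/45, 1/9 · 1/5 = 1/45, 1/9 · 1/15 = 1/135, 2/9 · 0 = 0; these sum to 10/27.
Normalising, the posterior is P(r = 1 | data) = 4/5, P(r = 2 | data) = 3/25, P(r = 3 | data) = 3/50, P(r = 4 | data) = 1/50, P(r = 5 | data) = 0.
The predictive probability is P(green next | data) = (3/4)(4/5) + (1/2)(3/25) + (1/4)(3/50) + (0)(1/50) = 27/40.

0.675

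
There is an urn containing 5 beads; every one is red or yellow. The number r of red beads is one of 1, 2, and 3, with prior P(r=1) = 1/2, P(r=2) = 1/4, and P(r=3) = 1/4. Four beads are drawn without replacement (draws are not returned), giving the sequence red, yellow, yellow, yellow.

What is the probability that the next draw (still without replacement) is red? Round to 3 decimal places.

0.200

The likelihood of the observed sequence under each hypothesis: P(data | r = 1) = (1/5)(4/4)(3/3)(2/2) = 1/5; P(data | r = 2) = (2/5)(3/4)(2/3)(1/2) = 1/10; P(data | r = 3) = (3/5)(2/4)(1/3)(0/2) = 0.
Multiplying each by its prior: 1/2 · 1/5 = 1/10, 1/4 · 1/10 = 1/40, 1/4 · 0 = 0; these sum to 1/8.
Normalising, the posterior is P(r = 1 | data) = 4/5, P(r = 2 | data) = 1/5, P(r = 3 | data) = 0.
The predictive probability is P(red next | data) = (0)(4/5) + (1)(1/5) = 1/5.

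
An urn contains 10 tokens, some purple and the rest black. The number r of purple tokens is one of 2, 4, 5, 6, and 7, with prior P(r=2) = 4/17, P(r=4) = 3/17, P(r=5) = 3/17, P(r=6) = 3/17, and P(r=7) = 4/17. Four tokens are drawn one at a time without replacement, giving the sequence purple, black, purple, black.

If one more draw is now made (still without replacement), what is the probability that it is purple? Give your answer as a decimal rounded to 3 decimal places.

Compute the likelihood of the observed sequence for each case: P(data | r = 2) = (2/10)(8/9)(1/8)(7/7) = 1/45; P(data | r = 4) = (4/10)(6/9)(3/8)(5/7) = 1/14; P(data | r = 5) = (5/10)(5/9)(4/8)(4/7) = 5/63; P(data | r = 6) = (6/10)(4/9)(5/8)(3/7) = 1/14; P(data | r = 7) = (7/10)(3/9)(6/8)(2/7) = 1/20.
Multiplying each by its prior: 4/17 · 1/45 = 4/765, 3/17 · 1/14 = 3/238, 3/17 · 5/63 = 5/357, 3/17 · 1/14 = 3/238, 4/17 · 1/20 = 1/85; summing to 43/765.
The posterior is then P(r = 2 | data) = 4/43, P(r = 4 | data) = 135/602, P(r = 5 | data) = 75/301, P(r = 6 | data) = 135/602, P(r = 7 | data) = 9/43.
So P(purple next | data) = Σ P(purple next | H) P(H | data) = (0)(4/43) + (1/3)(135/602) + (1/2)(75/301) + (2/3)(135/602) + (5/6)(9/43) = 45/86.

0.523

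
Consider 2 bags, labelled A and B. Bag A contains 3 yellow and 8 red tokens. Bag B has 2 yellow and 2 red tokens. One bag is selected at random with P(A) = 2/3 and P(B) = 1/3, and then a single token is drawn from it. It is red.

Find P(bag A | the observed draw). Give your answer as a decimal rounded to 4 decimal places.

0.7442

The likelihood of this draw under each hypothesis: P(data | bag A) = (8/11) = 8/11; P(data | bag B) = (2/4) = 1/2.
Weighting by the prior gives 2/3 · 8/11 = 16/33, 1/3 · 1/2 = 1/6; these sum to 43/66.
Therefore the posterior P(bag A | data) = (16/33) / (43/66) = 32/43.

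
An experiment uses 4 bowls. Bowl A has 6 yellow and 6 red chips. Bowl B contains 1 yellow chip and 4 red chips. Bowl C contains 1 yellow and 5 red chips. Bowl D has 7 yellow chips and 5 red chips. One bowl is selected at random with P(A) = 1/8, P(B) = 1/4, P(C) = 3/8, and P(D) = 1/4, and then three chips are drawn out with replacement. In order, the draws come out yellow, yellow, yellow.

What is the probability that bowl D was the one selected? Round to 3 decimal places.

Compute the likelihood of the observed sequence for each case: P(data | bowl A) = (6/12)(6/12)(6/12) = 0.125; P(data | bowl B) = (1/5)(1/5)(1/5) = 0.008; P(data | bowl C) = (1/6)(1/6)(1/6) = 0.0046296; P(data | bowl D) = (7/12)(7/12)(7/12) = 0.1985.
The prior-weighted likelihoods are 1/8 · 0.125 = 0.015625, 1/4 · 0.008 = 0.002, 3/8 · 0.0046296 = 0.0017361, 1/4 · 0.1985 = 0.049624; summing to 0.068985.
Hence P(bowl D | data) = (0.049624) / (0.068985) = 0.71934.

0.719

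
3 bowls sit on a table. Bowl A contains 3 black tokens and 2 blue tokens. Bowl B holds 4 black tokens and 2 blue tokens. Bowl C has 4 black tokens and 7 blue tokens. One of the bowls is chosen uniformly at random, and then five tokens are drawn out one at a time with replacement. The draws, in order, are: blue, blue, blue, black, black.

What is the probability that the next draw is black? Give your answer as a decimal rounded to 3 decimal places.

Compute the likelihood of the observed sequence for each case: P(data | bowl A) = (2/5)(2/5)(2/5)(3/5)(3/5) = 0.02304; P(data | bowl B) = (2/6)(2/6)(2/6)(4/6)(4/6) = 0.016461; P(data | bowl C) = (7/11)(7/11)(7/11)(4/11)(4/11) = 0.034076.
The prior-weighted likelihoods are 1/3 · 0.02304 = 0.00768, 1/3 · 0.016461 = 0.005487, 1/3 · 0.034076 = 0.011359; with total 0.024526.
Normalising, the posterior is P(bowl A | data) = 0.31314, P(bowl B | data) = 0.22372, P(bowl C | data) = 0.46314.
The predictive probability is P(black next | data) = (3/5)(0.31314) + (2/3)(0.22372) + (4/11)(0.46314) = 0.50545.

0.505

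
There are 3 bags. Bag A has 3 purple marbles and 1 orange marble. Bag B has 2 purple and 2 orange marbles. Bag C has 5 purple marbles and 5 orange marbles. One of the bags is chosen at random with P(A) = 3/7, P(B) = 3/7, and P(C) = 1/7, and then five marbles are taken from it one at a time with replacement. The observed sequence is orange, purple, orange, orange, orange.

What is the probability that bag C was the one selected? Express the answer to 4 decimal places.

0.2336

Under each hypothesis, the probability of the observed sequence is: P(data | bag A) = (1/4)(3/4)(1/4)(1/4)(1/4) = 0.0029297; P(data | bag B) = (2/4)(2/4)(2/4)(2/4)(2/4) = 0.03125; P(data | bag C) = (5/10)(5/10)(5/10)(5/10)(5/10) = 0.03125.
Weighting by the prior gives 3/7 · 0.0029297 = 0.0012556, 3/7 · 0.03125 = 0.013393, 1/7 · 0.03125 = 0.0044643; with total 0.019113.
So P(bag C | data) = (0.0044643) / (0.019113) = 0.23358.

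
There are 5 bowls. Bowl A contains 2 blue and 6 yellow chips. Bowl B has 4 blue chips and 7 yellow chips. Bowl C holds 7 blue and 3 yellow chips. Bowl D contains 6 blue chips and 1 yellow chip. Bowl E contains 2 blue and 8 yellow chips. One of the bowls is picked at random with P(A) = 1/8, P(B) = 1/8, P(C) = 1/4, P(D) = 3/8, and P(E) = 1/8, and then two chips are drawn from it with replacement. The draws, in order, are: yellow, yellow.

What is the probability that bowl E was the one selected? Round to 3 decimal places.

Under each hypothesis, the probability of the observed sequence is: P(data | bowl A) = (6/8)(6/8) = 0.5625; P(data | bowl B) = (7/11)(7/11) = 0.40496; P(data | bowl C) = (3/10)(3/10) = 0.09; P(data | bowl D) = (1/7)(1/7) = 0.020408; P(data | bowl E) = (8/10)(8/10) = 0.64.
The prior-weighted likelihoods are 1/8 · 0.5625 = 0.070312, 1/8 · 0.40496 = 0.05062, 1/4 · 0.09 = 0.0225, 3/8 · 0.020408 = 0.0076531, 1/8 · 0.64 = 0.08; these sum to 0.23109.
Therefore the posterior P(bowl E | data) = (0.08) / (0.23109) = 0.34619.

0.346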